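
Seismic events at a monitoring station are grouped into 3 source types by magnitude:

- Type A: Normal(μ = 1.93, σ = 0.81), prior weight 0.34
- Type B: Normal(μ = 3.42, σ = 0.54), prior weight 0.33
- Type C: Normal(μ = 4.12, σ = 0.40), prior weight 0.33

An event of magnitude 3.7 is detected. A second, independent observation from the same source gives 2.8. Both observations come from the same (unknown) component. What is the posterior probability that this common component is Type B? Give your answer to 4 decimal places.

0.9414

Posterior ∝ prior × likelihood, so P(k | x) ∝ P(Z=k) f_k(x); normalise over all components.
Since both observations come from the same component, the likelihood for component k is f_k(x₁)·f_k(x₂).
  p_A = [(1/(0.81·√(2π)))·exp(−(3.7−1.93)²/(2·0.81²)) = 0.492521·exp(-2.38752) = 0.0452418] × [0.276641] = 0.0125157
  p_B = [(1/(0.54·√(2π)))·exp(−(3.7−3.42)²/(2·0.54²)) = 0.738782·exp(-0.13443) = 0.645853] × [0.382176] = 0.246829
  p_C = [(1/(0.40·√(2π)))·exp(−(3.7−4.12)²/(2·0.40²)) = 0.997356·exp(-0.55125) = 0.574705] × [0.00430642] = 0.00247492
Unnormalised posteriors:
  P(Z=A)·p_A = 0.34 × 0.0125157 = 0.00425535
  P(Z=B)·p_B = 0.33 × 0.246829 = 0.0814537
  P(Z=C)·p_C = 0.33 × 0.00247492 = 0.000816725
Marginal: 0.00425535 + 0.0814537 + 0.000816725 = 0.0865258
P(Type B | data) = 0.0814537 / 0.0865258 ≈ 0.9414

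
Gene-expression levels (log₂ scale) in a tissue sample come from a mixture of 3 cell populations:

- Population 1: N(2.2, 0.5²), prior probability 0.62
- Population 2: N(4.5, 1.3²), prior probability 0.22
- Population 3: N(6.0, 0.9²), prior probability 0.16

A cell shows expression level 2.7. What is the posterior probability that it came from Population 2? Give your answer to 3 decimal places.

Posterior ∝ prior × likelihood, so P(k | x) ∝ π_k f_k(x); normalise over all components.
Normal densities:
  f_1 = (1/(0.5·√(2π)))·exp(−(2.7−2.2)²/(2·0.5²)) = 0.797885·exp(-0.50000) = 0.483941
  f_2 = (1/(1.3·√(2π)))·exp(−(2.7−4.5)²/(2·1.3²)) = 0.306879·exp(-0.95858) = 0.117669
  f_3 = (1/(0.9·√(2π)))·exp(−(2.7−6.0)²/(2·0.9²)) = 0.443269·exp(-6.72222) = 0.000533634
Prior × likelihood for each component:
  π_1·f_1 = 0.62 × 0.483941 = 0.300044
  π_2·f_2 = 0.22 × 0.117669 = 0.0258871
  π_3·f_3 = 0.16 × 0.000533634 = 8.53814e-05
Evidence: 0.300044 + 0.0258871 + 8.53814e-05 = 0.326016
P(Population 2 | x) ≈ 0.079

0.079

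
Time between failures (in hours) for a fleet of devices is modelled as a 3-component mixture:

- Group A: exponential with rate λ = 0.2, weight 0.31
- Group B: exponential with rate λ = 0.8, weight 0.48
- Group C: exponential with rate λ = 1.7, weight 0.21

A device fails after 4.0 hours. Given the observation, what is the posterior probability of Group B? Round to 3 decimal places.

0.356

Apply Bayes' rule: the posterior for each component is proportional to its prior times its likelihood at x.
Exponential densities:
  f_A = 0.2·e^(−0.2·4.0) = 0.2·e^(−0.8000) = 0.0898658
  f_B = 0.8·e^(−0.8·4.0) = 0.8·e^(−3.2000) = 0.0326098
  f_C = 1.7·e^(−1.7·4.0) = 1.7·e^(−6.8000) = 0.00189342
Multiply by the mixture weights:
  π_A·f_A = 0.31 × 0.0898658 = 0.0278584
  π_B·f_B = 0.48 × 0.0326098 = 0.0156527
  π_C·f_C = 0.21 × 0.00189342 = 0.000397618
Denominator: 0.0278584 + 0.0156527 + 0.000397618 = 0.0439087
Responsibility of Group B: 0.0156527 / 0.0439087 ≈ 0.356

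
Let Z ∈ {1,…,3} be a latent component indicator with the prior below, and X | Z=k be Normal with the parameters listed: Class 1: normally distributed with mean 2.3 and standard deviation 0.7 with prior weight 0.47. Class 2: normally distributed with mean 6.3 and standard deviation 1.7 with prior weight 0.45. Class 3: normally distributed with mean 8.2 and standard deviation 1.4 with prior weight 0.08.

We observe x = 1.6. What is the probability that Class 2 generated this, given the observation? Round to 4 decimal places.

The responsibility of component k is π_k f_k(x) divided by Σ_j π_j f_j(x).
Component likelihoods at x = 1.6:
  p_1 = (1/(0.7·√(2π)))·exp(−(1.6−2.3)²/(2·0.7²)) = 0.569918·exp(-0.50000) = 0.345672
  p_2 = (1/(1.7·√(2π)))·exp(−(1.6−6.3)²/(2·1.7²)) = 0.234672·exp(-3.82180) = 0.00513659
  p_3 = (1/(1.4·√(2π)))·exp(−(1.6−8.2)²/(2·1.4²)) = 0.284959·exp(-11.11224) = 4.25398e-06
Unnormalised posteriors:
  π_1·p_1 = 0.47 × 0.345672 = 0.162466
  π_2·p_2 = 0.45 × 0.00513659 = 0.00231146
  π_3·p_3 = 0.08 × 4.25398e-06 = 3.40318e-07
Normaliser: 0.162466 + 0.00231146 + 3.40318e-07 = 0.164778
P(Class 2 | 1.6) ≈ 0.0140

0.0140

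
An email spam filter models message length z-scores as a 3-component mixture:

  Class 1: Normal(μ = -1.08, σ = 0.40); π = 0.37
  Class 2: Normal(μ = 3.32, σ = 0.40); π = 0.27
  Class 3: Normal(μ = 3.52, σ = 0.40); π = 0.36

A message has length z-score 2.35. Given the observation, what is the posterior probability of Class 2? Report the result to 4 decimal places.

0.7407

By Bayes' theorem, P(k | x) = π_k f_k(x) / Σ_j π_j f_j(x).
Component likelihoods at x = 2.35:
  f_1 = 1.07616e-16
  f_2 = 0.0527095
  f_3 = 0.0138363
Multiply by the mixture weights:
  π_1·f_1 = 0.37 × 1.07616e-16 = 3.9818e-17
  π_2·f_2 = 0.27 × 0.0527095 = 0.0142316
  π_3·f_3 = 0.36 × 0.0138363 = 0.00498107
Normaliser: 3.9818e-17 + 0.0142316 + 0.00498107 = 0.0192126
P(Class 2 | 2.35) ≈ 0.7407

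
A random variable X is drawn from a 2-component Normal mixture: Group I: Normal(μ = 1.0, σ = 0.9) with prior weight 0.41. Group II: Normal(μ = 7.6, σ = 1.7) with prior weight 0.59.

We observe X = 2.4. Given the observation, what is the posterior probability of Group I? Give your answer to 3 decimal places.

0.977

Posterior ∝ prior × likelihood, so P(k | x) ∝ π_k f_k(x); normalise over all components.
Evaluate each component's likelihood at the observed value:
  L_I = (1/(0.9·√(2π)))·exp(−(2.4−1.0)²/(2·0.9²)) = 0.443269·exp(-1.20988) = 0.132198
  L_II = (1/(1.7·√(2π)))·exp(−(2.4−7.6)²/(2·1.7²)) = 0.234672·exp(-4.67820) = 0.00218145
Prior × likelihood for each component:
  π_I·L_I = 0.41 × 0.132198 = 0.0542012
  π_II·L_II = 0.59 × 0.00218145 = 0.00128705
Evidence: 0.0542012 + 0.00128705 = 0.0554882
P(Group I | data) = 0.0542012 / 0.0554882 ≈ 0.977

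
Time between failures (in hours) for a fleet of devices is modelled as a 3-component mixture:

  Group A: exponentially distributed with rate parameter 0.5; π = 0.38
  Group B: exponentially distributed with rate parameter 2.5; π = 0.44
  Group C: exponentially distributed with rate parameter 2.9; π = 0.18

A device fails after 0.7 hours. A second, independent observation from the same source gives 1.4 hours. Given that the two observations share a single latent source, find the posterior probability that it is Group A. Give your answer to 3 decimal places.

0.651

By Bayes' theorem, P(k | x) = π_k f_k(x) / Σ_j π_j f_j(x).
Since both observations come from the same component, the likelihood for component k is f_k(x₁)·f_k(x₂).
  f_A = [0.352344] × [0.248293] = 0.0874844
  f_B = [0.434435] × [0.0754935] = 0.032797
  f_C = [0.380873] × [0.0500222] = 0.0190521
Weight by the priors:
  π_A·f_A = 0.38 × 0.0874844 = 0.0332441
  π_B·f_B = 0.44 × 0.032797 = 0.0144307
  π_C·f_C = 0.18 × 0.0190521 = 0.00342938
Sum: 0.0332441 + 0.0144307 + 0.00342938 = 0.0511041
So the posterior for Group A is 0.0332441 / 0.0511041 ≈ 0.651.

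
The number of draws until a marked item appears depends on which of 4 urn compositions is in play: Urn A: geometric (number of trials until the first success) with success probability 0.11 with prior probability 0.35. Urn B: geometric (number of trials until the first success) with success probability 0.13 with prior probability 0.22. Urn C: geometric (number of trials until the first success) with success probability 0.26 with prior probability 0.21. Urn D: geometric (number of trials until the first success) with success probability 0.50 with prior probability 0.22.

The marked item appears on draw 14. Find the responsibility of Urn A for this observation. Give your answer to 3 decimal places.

0.594

Posterior ∝ prior × likelihood, so P(k | x) ∝ P(Z=k) f_k(x); normalise over all components.
Component likelihoods at x = 14:
  L_A = 0.0241804
  L_B = 0.0212664
  L_C = 0.00518783
  L_D = 6.10352e-05
Prior × likelihood for each component:
  P(Z=A)·L_A = 0.35 × 0.0241804 = 0.00846313
  P(Z=B)·L_B = 0.22 × 0.0212664 = 0.0046786
  P(Z=C)·L_C = 0.21 × 0.00518783 = 0.00108944
  P(Z=D)·L_D = 0.22 × 6.10352e-05 = 1.34277e-05
Sum: 0.00846313 + 0.0046786 + 0.00108944 + 1.34277e-05 = 0.0142446
P(Urn A | data) = 0.00846313 / 0.0142446 ≈ 0.594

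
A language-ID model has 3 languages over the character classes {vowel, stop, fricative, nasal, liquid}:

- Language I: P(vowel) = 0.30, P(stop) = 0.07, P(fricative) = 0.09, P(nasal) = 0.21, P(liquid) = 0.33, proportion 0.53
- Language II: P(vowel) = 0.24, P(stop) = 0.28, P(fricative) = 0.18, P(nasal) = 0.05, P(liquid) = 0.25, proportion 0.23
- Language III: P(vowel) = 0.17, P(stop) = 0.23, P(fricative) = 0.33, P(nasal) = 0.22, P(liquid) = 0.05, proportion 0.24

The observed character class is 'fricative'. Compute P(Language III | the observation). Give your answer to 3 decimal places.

Posterior ∝ prior × likelihood, so P(k | x) ∝ π_k f_k(x); normalise over all components.
Categorical probabilities:
  L_I = 0.09
  L_II = 0.18
  L_III = 0.33
Multiply by the mixture weights:
  π_I·L_I = 0.53 × 0.09 = 0.0477
  π_II·L_II = 0.23 × 0.18 = 0.0414
  π_III·L_III = 0.24 × 0.33 = 0.0792
Evidence: 0.0477 + 0.0414 + 0.0792 = 0.1683
So the posterior for Language III is 0.0792 / 0.1683 ≈ 0.471.

0.471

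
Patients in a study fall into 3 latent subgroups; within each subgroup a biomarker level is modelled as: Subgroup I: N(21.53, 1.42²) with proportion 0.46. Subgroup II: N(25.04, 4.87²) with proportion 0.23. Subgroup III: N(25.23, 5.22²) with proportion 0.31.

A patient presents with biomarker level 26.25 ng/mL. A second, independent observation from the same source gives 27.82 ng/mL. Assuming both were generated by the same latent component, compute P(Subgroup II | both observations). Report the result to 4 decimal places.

By Bayes' theorem, P(k | x) = π_k f_k(x) / Σ_j π_j f_j(x).
Since both observations come from the same component, the likelihood for component k is f_k(x₁)·f_k(x₂).
  L_I = [0.00112059] × [1.54149e-05] = 1.72739e-08
  L_II = [0.0794285] × [0.0696019] = 0.00552838
  L_III = [0.0749805] × [0.0675743] = 0.00506676
Multiply by the mixture weights:
  π_I·L_I = 0.46 × 1.72739e-08 = 7.94599e-09
  π_II·L_II = 0.23 × 0.00552838 = 0.00127153
  π_III·L_III = 0.31 × 0.00506676 = 0.00157069
Marginal: 7.94599e-09 + 0.00127153 + 0.00157069 = 0.00284223
P(Subgroup II | x₁, x₂) = 0.00127153 / 0.00284223 ≈ 0.4474

0.4474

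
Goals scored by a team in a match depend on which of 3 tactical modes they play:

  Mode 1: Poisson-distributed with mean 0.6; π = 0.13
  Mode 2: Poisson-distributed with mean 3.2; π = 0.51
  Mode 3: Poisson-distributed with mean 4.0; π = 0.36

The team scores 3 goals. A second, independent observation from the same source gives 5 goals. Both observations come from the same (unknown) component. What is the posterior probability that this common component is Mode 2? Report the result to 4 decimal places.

0.5407

Apply Bayes' rule: the posterior for each component is proportional to its prior times its likelihood at x.
Since both observations come from the same component, the likelihood for component k is f_k(x₁)·f_k(x₂).
  f_1 = [e^(−0.6)·0.6^3/3! = 0.0197572] × [0.00035563] = 7.02626e-06
  f_2 = [e^(−3.2)·3.2^3/3! = 0.222616] × [0.113979] = 0.0253736
  f_3 = [e^(−4.0)·4.0^3/3! = 0.195367] × [0.156293] = 0.0305346
Prior × likelihood for each component:
  w_1·f_1 = 0.13 × 7.02626e-06 = 9.13414e-07
  w_2·f_2 = 0.51 × 0.0253736 = 0.0129406
  w_3·f_3 = 0.36 × 0.0305346 = 0.0109924
Denominator: 9.13414e-07 + 0.0129406 + 0.0109924 = 0.0239339
P(Mode 2 | x₁, x₂) = 0.0129406 / 0.0239339 ≈ 0.5407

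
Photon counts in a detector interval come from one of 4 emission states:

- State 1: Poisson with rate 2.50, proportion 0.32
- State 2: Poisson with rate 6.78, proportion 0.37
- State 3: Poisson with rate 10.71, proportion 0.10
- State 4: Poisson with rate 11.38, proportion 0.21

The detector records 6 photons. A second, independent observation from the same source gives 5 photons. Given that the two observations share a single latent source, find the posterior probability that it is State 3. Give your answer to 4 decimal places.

0.0144

Apply Bayes' rule: the posterior for each component is proportional to its prior times its likelihood at x.
Since both observations come from the same component, the likelihood for component k is f_k(x₁)·f_k(x₂).
  p_1 = [e^(−2.50)·2.50^6/6! = 0.0278337] × [0.0668009] = 0.00185932
  p_2 = [e^(−6.78)·6.78^6/6! = 0.153295] × [0.13566] = 0.020796
  p_3 = [e^(−10.71)·10.71^6/6! = 0.0467854] × [0.0262103] = 0.00122626
  p_4 = [e^(−11.38)·11.38^6/6! = 0.0344548] × [0.018166] = 0.000625905
Multiply by the mixture weights:
  w_1·p_1 = 0.32 × 0.00185932 = 0.000594982
  w_2·p_2 = 0.37 × 0.020796 = 0.00769452
  w_3·p_3 = 0.10 × 0.00122626 = 0.000122626
  w_4·p_4 = 0.21 × 0.000625905 = 0.00013144
Sum: 0.000594982 + 0.00769452 + 0.000122626 + 0.00013144 = 0.00854357
Responsibility of State 3: 0.000122626 / 0.00854357 ≈ 0.0144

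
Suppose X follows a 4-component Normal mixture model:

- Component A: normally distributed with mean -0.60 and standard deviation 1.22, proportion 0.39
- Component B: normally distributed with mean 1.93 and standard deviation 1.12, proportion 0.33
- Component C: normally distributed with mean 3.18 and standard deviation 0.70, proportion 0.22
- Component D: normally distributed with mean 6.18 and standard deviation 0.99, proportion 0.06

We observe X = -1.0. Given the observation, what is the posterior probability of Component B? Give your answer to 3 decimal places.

P(component k | x) = w_k·f_k(x) / marginal(x), where marginal(x) = Σ_j w_j·f_j(x).
Component likelihoods at x = -1.0:
  p_A = 0.30989
  p_B = 0.0116298
  p_C = 1.02988e-08
  p_D = 1.52588e-12
Weight by the priors:
  w_A·p_A = 0.39 × 0.30989 = 0.120857
  w_B·p_B = 0.33 × 0.0116298 = 0.00383784
  w_C·p_C = 0.22 × 1.02988e-08 = 2.26573e-09
  w_D·p_D = 0.06 × 1.52588e-12 = 9.15528e-14
Evidence: 0.120857 + 0.00383784 + 2.26573e-09 + 9.15528e-14 = 0.124695
P(Component B | data) = 0.00383784 / 0.124695 ≈ 0.031

0.031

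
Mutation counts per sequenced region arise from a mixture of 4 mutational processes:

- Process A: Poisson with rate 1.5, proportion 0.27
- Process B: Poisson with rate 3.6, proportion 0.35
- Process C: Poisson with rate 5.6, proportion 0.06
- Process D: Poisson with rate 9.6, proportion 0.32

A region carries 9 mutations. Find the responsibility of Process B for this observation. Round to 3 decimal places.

0.057

Apply Bayes' rule: the posterior for each component is proportional to its prior times its likelihood at x.
Poisson probabilities:
  f_A = 2.36383e-05
  f_B = 0.00764715
  f_C = 0.0551925
  f_D = 0.129256
Weight by the priors:
  P(Z=A)·f_A = 0.27 × 2.36383e-05 = 6.38235e-06
  P(Z=B)·f_B = 0.35 × 0.00764715 = 0.0026765
  P(Z=C)·f_C = 0.06 × 0.0551925 = 0.00331155
  P(Z=D)·f_D = 0.32 × 0.129256 = 0.041362
Denominator: 6.38235e-06 + 0.0026765 + 0.00331155 + 0.041362 = 0.0473564
Responsibility of Process B: 0.0026765 / 0.0473564 ≈ 0.057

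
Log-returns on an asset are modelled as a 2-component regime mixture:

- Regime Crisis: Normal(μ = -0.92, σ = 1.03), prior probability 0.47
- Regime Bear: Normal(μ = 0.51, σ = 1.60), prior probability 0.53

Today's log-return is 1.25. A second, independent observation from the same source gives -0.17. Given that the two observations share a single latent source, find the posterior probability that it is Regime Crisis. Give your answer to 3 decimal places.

Posterior ∝ prior × likelihood, so P(k | x) ∝ π_k f_k(x); normalise over all components.
Since both observations come from the same component, the likelihood for component k is f_k(x₁)·f_k(x₂).
  f_Crisis = [(1/(1.03·√(2π)))·exp(−(1.25−-0.92)²/(2·1.03²)) = 0.387323·exp(-2.21929) = 0.0420964] × [0.297125] = 0.0125079
  f_Bear = [(1/(1.60·√(2π)))·exp(−(1.25−0.51)²/(2·1.60²)) = 0.249339·exp(-0.10695) = 0.224048] × [0.227807] = 0.0510398
Multiply by the mixture weights:
  π_Crisis·f_Crisis = 0.47 × 0.0125079 = 0.00587871
  π_Bear·f_Bear = 0.53 × 0.0510398 = 0.0270511
Denominator: 0.00587871 + 0.0270511 = 0.0329298
So the posterior for Regime Crisis is 0.00587871 / 0.0329298 ≈ 0.179.

0.179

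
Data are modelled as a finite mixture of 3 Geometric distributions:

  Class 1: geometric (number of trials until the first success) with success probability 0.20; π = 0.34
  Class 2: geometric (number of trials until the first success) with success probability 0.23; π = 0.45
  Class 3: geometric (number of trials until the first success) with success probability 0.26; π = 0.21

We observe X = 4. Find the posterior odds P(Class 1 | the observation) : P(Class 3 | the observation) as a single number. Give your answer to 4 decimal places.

1.5736

Only the two components matter; the odds are (π_i f_i(x)) / (π_j f_j(x)).
Component likelihoods at x = 4:
  p_1 = 0.1024
  p_2 = 0.105003
  p_3 = 0.105358
Posterior odds = (π_1·p_1) / (π_3·p_3) = (0.34·0.1024) / (0.21·0.105358) = 0.034816 / 0.0221252 ≈ 1.5736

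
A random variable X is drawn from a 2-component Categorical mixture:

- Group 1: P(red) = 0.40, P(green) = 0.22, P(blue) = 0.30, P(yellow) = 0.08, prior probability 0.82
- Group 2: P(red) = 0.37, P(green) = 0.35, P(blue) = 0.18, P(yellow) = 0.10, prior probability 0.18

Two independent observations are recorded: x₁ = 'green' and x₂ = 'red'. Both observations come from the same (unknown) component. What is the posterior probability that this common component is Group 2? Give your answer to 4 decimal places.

0.2442

By Bayes' theorem, P(k | x) = π_k f_k(x) / Σ_j π_j f_j(x).
Since both observations come from the same component, the likelihood for component k is f_k(x₁)·f_k(x₂).
  f_1 = [0.22] × [0.4] = 0.088
  f_2 = [0.35] × [0.37] = 0.1295
Unnormalised posteriors:
  π_1·f_1 = 0.82 × 0.088 = 0.07216
  π_2·f_2 = 0.18 × 0.1295 = 0.02331
Denominator: 0.07216 + 0.02331 = 0.09547
Responsibility of Group 2: 0.02331 / 0.09547 ≈ 0.2442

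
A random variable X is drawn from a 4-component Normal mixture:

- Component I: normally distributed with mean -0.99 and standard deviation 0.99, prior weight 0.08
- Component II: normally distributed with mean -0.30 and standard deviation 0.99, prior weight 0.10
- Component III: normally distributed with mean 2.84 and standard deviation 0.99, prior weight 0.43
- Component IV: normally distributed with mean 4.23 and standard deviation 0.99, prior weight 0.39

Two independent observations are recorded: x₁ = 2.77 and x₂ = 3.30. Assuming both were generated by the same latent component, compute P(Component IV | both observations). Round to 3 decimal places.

P(component k | x) = w_k·f_k(x) / marginal(x), where marginal(x) = Σ_j w_j·f_j(x).
Since both observations come from the same component, the likelihood for component k is f_k(x₁)·f_k(x₂).
  p_I = [(1/(0.99·√(2π)))·exp(−(2.77−-0.99)²/(2·0.99²)) = 0.402972·exp(-7.21233) = 0.000297168] × [3.37079e-05] = 1.00169e-08
  p_II = [(1/(0.99·√(2π)))·exp(−(2.77−-0.30)²/(2·0.99²)) = 0.402972·exp(-4.80813) = 0.0032895] × [0.000541884] = 1.78253e-06
  p_III = [(1/(0.99·√(2π)))·exp(−(2.77−2.84)²/(2·0.99²)) = 0.402972·exp(-0.00250) = 0.401966] × [0.361738] = 0.145406
  p_IV = [(1/(0.99·√(2π)))·exp(−(2.77−4.23)²/(2·0.99²)) = 0.402972·exp(-1.08744) = 0.135833] × [0.259209] = 0.0352092
Multiply by the mixture weights:
  w_I·p_I = 0.08 × 1.00169e-08 = 8.01353e-10
  w_II·p_II = 0.10 × 1.78253e-06 = 1.78253e-07
  w_III·p_III = 0.43 × 0.145406 = 0.0625247
  w_IV·p_IV = 0.39 × 0.0352092 = 0.0137316
Marginal: 8.01353e-10 + 1.78253e-07 + 0.0625247 + 0.0137316 = 0.0762564
Responsibility of Component IV: 0.0137316 / 0.0762564 ≈ 0.180

0.180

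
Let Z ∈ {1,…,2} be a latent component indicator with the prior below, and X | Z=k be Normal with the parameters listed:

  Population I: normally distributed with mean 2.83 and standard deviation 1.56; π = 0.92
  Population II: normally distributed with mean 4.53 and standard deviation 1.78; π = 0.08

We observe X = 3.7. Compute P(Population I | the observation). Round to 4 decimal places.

0.9260

By Bayes' theorem, P(k | x) = π_k f_k(x) / Σ_j π_j f_j(x).
Component likelihoods at x = 3.7:
  L_I = 0.218901
  L_II = 0.201037
Weight by the priors:
  π_I·L_I = 0.92 × 0.218901 = 0.201389
  π_II·L_II = 0.08 × 0.201037 = 0.016083
Marginal: 0.201389 + 0.016083 = 0.217472
So the posterior for Population I is 0.201389 / 0.217472 ≈ 0.9260.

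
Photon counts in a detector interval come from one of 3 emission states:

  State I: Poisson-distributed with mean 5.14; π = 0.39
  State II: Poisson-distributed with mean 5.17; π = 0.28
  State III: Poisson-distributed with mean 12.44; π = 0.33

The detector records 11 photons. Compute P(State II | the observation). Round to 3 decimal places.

0.066

By Bayes' theorem, P(k | x) = w_k f_k(x) / Σ_j w_j f_j(x).
Poisson probabilities:
  p_I = e^(−5.14)·5.14^11/11! = 0.00970879
  p_II = e^(−5.17)·5.17^11/11! = 0.0100447
  p_III = e^(−12.44)·12.44^11/11! = 0.109457
Weight by the priors:
  w_I·p_I = 0.39 × 0.00970879 = 0.00378643
  w_II·p_II = 0.28 × 0.0100447 = 0.00281252
  w_III·p_III = 0.33 × 0.109457 = 0.0361209
Normaliser: 0.00378643 + 0.00281252 + 0.0361209 = 0.0427199
P(State II | x) = 0.00281252 / 0.0427199 ≈ 0.066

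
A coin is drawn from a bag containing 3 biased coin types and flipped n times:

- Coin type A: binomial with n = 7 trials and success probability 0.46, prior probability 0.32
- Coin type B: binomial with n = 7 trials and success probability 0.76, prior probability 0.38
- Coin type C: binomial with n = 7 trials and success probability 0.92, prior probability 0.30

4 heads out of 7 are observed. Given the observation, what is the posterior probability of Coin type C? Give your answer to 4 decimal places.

By Bayes' theorem, P(k | x) = π_k f_k(x) / Σ_j π_j f_j(x).
Evaluate each component's likelihood at the observed value:
  f_A = C(7,4)·0.46^4·0.54^3 = 35·0.0447746·0.157464 = 0.246763
  f_B = C(7,4)·0.76^4·0.24^3 = 35·0.333622·0.013824 = 0.16142
  f_C = C(7,4)·0.92^4·0.08^3 = 35·0.716393·0.000512 = 0.0128378
Prior × likelihood for each component:
  π_A·f_A = 0.32 × 0.246763 = 0.0789643
  π_B·f_B = 0.38 × 0.16142 = 0.0613394
  π_C·f_C = 0.30 × 0.0128378 = 0.00385133
Normaliser: 0.0789643 + 0.0613394 + 0.00385133 = 0.144155
Responsibility of Coin type C: 0.00385133 / 0.144155 ≈ 0.0267

0.0267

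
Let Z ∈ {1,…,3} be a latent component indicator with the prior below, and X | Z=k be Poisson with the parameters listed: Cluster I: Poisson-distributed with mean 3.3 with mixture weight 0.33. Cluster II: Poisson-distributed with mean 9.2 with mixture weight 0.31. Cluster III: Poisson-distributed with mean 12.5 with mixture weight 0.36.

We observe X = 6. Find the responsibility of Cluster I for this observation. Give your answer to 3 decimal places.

Apply Bayes' rule: the posterior for each component is proportional to its prior times its likelihood at x.
Poisson probabilities:
  f_I = 0.0661575
  f_II = 0.0850913
  f_III = 0.0197445
Prior × likelihood for each component:
  P(Z=I)·f_I = 0.33 × 0.0661575 = 0.021832
  P(Z=II)·f_II = 0.31 × 0.0850913 = 0.0263783
  P(Z=III)·f_III = 0.36 × 0.0197445 = 0.00710803
Sum: 0.021832 + 0.0263783 + 0.00710803 = 0.0553183
Responsibility of Cluster I: 0.021832 / 0.0553183 ≈ 0.395

0.395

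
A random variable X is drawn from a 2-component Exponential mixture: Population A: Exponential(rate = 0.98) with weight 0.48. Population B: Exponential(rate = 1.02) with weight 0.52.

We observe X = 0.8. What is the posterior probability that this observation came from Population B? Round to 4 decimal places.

0.5220

Posterior ∝ prior × likelihood, so P(k | x) ∝ w_k f_k(x); normalise over all components.
Component likelihoods at x = 0.8:
  p_A = 0.98·e^(−0.98·0.8) = 0.98·e^(−0.7840) = 0.447445
  p_B = 1.02·e^(−1.02·0.8) = 1.02·e^(−0.8160) = 0.451041
Multiply by the mixture weights:
  w_A·p_A = 0.48 × 0.447445 = 0.214773
  w_B·p_B = 0.52 × 0.451041 = 0.234541
Denominator: 0.214773 + 0.234541 = 0.449315
P(Population B | data) = 0.234541 / 0.449315 ≈ 0.5220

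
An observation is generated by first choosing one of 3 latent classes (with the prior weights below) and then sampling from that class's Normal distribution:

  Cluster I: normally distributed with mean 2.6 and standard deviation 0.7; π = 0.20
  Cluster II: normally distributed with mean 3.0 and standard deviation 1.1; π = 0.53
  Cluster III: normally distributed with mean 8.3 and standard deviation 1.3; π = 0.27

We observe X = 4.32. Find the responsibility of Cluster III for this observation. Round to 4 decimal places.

0.0076

P(component k | x) = π_k·f_k(x) / marginal(x), where marginal(x) = Σ_j π_j·f_j(x).
Normal densities:
  L_I = 0.0278467
  L_II = 0.176533
  L_III = 0.00282906
Prior × likelihood for each component:
  π_I·L_I = 0.20 × 0.0278467 = 0.00556935
  π_II·L_II = 0.53 × 0.176533 = 0.0935624
  π_III·L_III = 0.27 × 0.00282906 = 0.000763846
Marginal: 0.00556935 + 0.0935624 + 0.000763846 = 0.0998956
Responsibility of Cluster III: 0.000763846 / 0.0998956 ≈ 0.0076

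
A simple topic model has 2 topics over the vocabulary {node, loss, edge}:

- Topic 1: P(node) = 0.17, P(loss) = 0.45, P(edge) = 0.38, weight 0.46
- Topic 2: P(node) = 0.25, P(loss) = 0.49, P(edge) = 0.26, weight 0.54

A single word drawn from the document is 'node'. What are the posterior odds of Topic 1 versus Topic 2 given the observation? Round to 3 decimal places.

0.579

Only the two components matter; the odds are (P(Z=i) f_i(x)) / (P(Z=j) f_j(x)).
Categorical probabilities:
  f_1 = 0.17
  f_2 = 0.25
Odds = (0.46/0.54) × (0.17/0.25) = 0.851852 × 0.68 ≈ 0.579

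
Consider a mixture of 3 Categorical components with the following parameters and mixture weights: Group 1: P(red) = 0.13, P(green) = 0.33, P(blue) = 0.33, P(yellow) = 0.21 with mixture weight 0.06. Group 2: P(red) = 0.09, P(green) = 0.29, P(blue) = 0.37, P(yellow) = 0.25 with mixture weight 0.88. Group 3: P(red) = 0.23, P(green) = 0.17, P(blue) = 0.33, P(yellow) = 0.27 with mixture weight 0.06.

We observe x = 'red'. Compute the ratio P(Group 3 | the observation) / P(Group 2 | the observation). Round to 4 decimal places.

0.1742

The posterior odds equal the prior odds times the likelihood ratio: (w_i/w_j)·(f_i(x)/f_j(x)).
Evaluate each component's likelihood at the observed value:
  f_1 = 0.13
  f_2 = 0.09
  f_3 = 0.23
Posterior odds = (w_3·f_3) / (w_2·f_2) = (0.06·0.23) / (0.88·0.09) = 0.0138 / 0.0792 ≈ 0.1742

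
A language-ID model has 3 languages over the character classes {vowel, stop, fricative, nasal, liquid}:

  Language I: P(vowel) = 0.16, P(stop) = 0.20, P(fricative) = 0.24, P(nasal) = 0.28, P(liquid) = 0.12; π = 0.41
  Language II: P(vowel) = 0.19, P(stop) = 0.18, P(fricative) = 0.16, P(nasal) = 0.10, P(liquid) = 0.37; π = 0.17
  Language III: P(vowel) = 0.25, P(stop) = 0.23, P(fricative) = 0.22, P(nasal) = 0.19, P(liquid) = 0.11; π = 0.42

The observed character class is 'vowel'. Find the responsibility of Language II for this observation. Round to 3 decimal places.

By Bayes' theorem, P(k | x) = w_k f_k(x) / Σ_j w_j f_j(x).
Evaluate each component's likelihood at the observed value:
  f_I = 0.16
  f_II = 0.19
  f_III = 0.25
Prior × likelihood for each component:
  w_I·f_I = 0.41 × 0.16 = 0.0656
  w_II·f_II = 0.17 × 0.19 = 0.0323
  w_III·f_III = 0.42 × 0.25 = 0.105
Normaliser: 0.0656 + 0.0323 + 0.105 = 0.2029
P(Language II | the observation) = 0.0323 / 0.2029 ≈ 0.159

0.159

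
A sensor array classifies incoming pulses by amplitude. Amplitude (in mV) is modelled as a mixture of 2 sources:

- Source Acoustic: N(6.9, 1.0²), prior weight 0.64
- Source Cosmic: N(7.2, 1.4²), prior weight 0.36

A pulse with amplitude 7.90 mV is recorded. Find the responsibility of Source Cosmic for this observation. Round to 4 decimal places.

Apply Bayes' rule: the posterior for each component is proportional to its prior times its likelihood at x.
Component likelihoods at x = 7.90 mV:
  p_Acoustic = (1/(1.0·√(2π)))·exp(−(7.90−6.9)²/(2·1.0²)) = 0.398942·exp(-0.50000) = 0.241971
  p_Cosmic = (1/(1.4·√(2π)))·exp(−(7.90−7.2)²/(2·1.4²)) = 0.284959·exp(-0.12500) = 0.251475
Unnormalised posteriors:
  P(Z=Acoustic)·p_Acoustic = 0.64 × 0.241971 = 0.154861
  P(Z=Cosmic)·p_Cosmic = 0.36 × 0.251475 = 0.0905311
Evidence: 0.154861 + 0.0905311 = 0.245392
So the posterior for Source Cosmic is 0.0905311 / 0.245392 ≈ 0.3689.

0.3689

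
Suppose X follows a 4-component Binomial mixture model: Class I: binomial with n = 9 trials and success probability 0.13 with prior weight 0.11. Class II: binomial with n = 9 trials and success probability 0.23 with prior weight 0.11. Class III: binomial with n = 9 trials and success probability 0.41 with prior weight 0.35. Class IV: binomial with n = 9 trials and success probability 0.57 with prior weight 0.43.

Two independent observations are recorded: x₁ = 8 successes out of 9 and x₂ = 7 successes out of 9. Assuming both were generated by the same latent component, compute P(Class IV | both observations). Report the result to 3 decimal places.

0.985

By Bayes' theorem, P(k | x) = w_k f_k(x) / Σ_j w_j f_j(x).
Since both observations come from the same component, the likelihood for component k is f_k(x₁)·f_k(x₂).
  p_I = [C(9,8)·0.13^8·0.87^1 = 9·8.15731e-08·0.87 = 6.38717e-07] × [1.7098e-05] = 1.09208e-11
  p_II = [C(9,8)·0.23^8·0.77^1 = 9·7.8311e-06·0.77 = 5.42695e-05] × [0.00072674] = 3.94398e-08
  p_III = [C(9,8)·0.41^8·0.59^1 = 9·0.000798493·0.59 = 0.00424] × [0.0244058] = 0.000103481
  p_IV = [C(9,8)·0.57^8·0.43^1 = 9·0.0111429·0.43 = 0.0431231] × [0.130126] = 0.00561143
Unnormalised posteriors:
  w_I·p_I = 0.11 × 1.09208e-11 = 1.20128e-12
  w_II·p_II = 0.11 × 3.94398e-08 = 4.33838e-09
  w_III·p_III = 0.35 × 0.000103481 = 3.62182e-05
  w_IV·p_IV = 0.43 × 0.00561143 = 0.00241291
Evidence: 1.20128e-12 + 4.33838e-09 + 3.62182e-05 + 0.00241291 = 0.00244914
P(Class IV | data) = 0.00241291 / 0.00244914 ≈ 0.985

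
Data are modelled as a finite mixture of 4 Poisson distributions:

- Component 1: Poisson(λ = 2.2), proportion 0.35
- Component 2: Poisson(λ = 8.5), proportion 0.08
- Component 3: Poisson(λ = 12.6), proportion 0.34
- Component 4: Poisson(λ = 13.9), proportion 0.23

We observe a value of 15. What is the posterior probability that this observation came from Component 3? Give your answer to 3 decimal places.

0.543

By Bayes' theorem, P(k | x) = P(Z=k) f_k(x) / Σ_j P(Z=j) f_j(x).
Evaluate each component's likelihood at the observed value:
  f_1 = e^(−2.2)·2.2^15/15! = 1.15983e-08
  f_2 = e^(−8.5)·8.5^15/15! = 0.0135919
  f_3 = e^(−12.6)·12.6^15/15! = 0.0825939
  f_4 = e^(−13.9)·13.9^15/15! = 0.0981814
Prior × likelihood for each component:
  P(Z=1)·f_1 = 0.35 × 1.15983e-08 = 4.05939e-09
  P(Z=2)·f_2 = 0.08 × 0.0135919 = 0.00108735
  P(Z=3)·f_3 = 0.34 × 0.0825939 = 0.0280819
  P(Z=4)·f_4 = 0.23 × 0.0981814 = 0.0225817
Sum: 4.05939e-09 + 0.00108735 + 0.0280819 + 0.0225817 = 0.051751
So the posterior for Component 3 is 0.0280819 / 0.051751 ≈ 0.543.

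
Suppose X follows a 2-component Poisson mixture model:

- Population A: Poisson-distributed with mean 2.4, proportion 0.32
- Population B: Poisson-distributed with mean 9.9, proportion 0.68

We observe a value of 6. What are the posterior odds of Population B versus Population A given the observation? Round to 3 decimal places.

5.790

Only the two components matter; the odds are (π_i f_i(x)) / (π_j f_j(x)).
Poisson probabilities:
  p_A = e^(−2.4)·2.4^6/6! = 0.0240784
  p_B = e^(−9.9)·9.9^6/6! = 0.065609
0.0446141 / 0.0077051 ≈ 5.790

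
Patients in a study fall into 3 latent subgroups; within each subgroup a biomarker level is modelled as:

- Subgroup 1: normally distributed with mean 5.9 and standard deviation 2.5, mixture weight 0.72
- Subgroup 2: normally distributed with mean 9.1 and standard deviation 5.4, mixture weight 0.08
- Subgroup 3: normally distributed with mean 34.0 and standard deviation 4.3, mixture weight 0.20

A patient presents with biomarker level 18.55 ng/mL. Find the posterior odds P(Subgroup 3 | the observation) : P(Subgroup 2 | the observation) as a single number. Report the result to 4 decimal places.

0.0228

Posterior odds = (π_i f_i(x)) / (π_j f_j(x)); the normalising sum cancels.
Component likelihoods at x = 18.55 ng/mL:
  f_1 = (1/(2.5·√(2π)))·exp(−(18.55−5.9)²/(2·2.5²)) = 0.159577·exp(-12.80180) = 4.39763e-07
  f_2 = (1/(5.4·√(2π)))·exp(−(18.55−9.1)²/(2·5.4²)) = 0.073878·exp(-1.53125) = 0.0159773
  f_3 = (1/(4.3·√(2π)))·exp(−(18.55−34.0)²/(2·4.3²)) = 0.092777·exp(-6.45491) = 0.000145919
2.91837e-05 / 0.00127818 ≈ 0.0228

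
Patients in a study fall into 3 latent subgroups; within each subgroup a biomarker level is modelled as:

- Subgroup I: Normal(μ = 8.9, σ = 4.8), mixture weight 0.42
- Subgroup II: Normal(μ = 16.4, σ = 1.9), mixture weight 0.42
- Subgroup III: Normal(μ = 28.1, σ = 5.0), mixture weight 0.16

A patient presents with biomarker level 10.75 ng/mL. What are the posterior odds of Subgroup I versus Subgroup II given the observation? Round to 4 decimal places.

Only the two components matter; the odds are (P(Z=i) f_i(x)) / (P(Z=j) f_j(x)).
Evaluate each component's likelihood at the observed value:
  f_I = 0.0771636
  f_II = 0.00252329
  f_III = 0.000193772
Odds = (0.42/0.42) × (0.0771636/0.00252329) = 1 × 30.5805 ≈ 30.5805

30.5805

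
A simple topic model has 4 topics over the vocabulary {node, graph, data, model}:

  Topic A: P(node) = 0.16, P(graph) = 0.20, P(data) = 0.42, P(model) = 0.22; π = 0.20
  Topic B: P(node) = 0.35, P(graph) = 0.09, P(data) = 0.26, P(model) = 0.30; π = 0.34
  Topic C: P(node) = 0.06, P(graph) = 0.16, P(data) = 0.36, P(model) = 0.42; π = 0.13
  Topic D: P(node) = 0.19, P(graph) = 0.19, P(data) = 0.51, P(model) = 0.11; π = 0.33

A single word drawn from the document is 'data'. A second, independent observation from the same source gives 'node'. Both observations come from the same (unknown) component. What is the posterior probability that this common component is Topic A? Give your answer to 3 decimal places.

The responsibility of component k is π_k f_k(x) divided by Σ_j π_j f_j(x).
Since both observations come from the same component, the likelihood for component k is f_k(x₁)·f_k(x₂).
  f_A = [P(data | comp) = 0.42] × [0.16] = 0.0672
  f_B = [P(data | comp) = 0.26] × [0.35] = 0.091
  f_C = [P(data | comp) = 0.36] × [0.06] = 0.0216
  f_D = [P(data | comp) = 0.51] × [0.19] = 0.0969
Unnormalised posteriors:
  π_A·f_A = 0.20 × 0.0672 = 0.01344
  π_B·f_B = 0.34 × 0.091 = 0.03094
  π_C·f_C = 0.13 × 0.0216 = 0.002808
  π_D·f_D = 0.33 × 0.0969 = 0.031977
Denominator: 0.01344 + 0.03094 + 0.002808 + 0.031977 = 0.079165
P(Topic A | x₁,x₂) = 0.01344 / 0.079165 ≈ 0.170

0.170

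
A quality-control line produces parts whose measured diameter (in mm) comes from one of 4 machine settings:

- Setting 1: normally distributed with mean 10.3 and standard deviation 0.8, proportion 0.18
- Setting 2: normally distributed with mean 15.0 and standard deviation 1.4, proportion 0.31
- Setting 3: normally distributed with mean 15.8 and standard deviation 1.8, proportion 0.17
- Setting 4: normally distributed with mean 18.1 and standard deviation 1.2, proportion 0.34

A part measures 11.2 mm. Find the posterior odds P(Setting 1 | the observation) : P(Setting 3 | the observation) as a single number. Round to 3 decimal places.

33.139

Since P(k|x) ∝ π_k f_k(x), the posterior odds are π_i f_i(x) / (π_j f_j(x)).
Normal densities:
  f_1 = (1/(0.8·√(2π)))·exp(−(11.2−10.3)²/(2·0.8²)) = 0.498678·exp(-0.63281) = 0.264846
  f_2 = (1/(1.4·√(2π)))·exp(−(11.2−15.0)²/(2·1.4²)) = 0.284959·exp(-3.68367) = 0.00716115
  f_3 = (1/(1.8·√(2π)))·exp(−(11.2−15.8)²/(2·1.8²)) = 0.221635·exp(-3.26543) = 0.00846211
  f_4 = (1/(1.2·√(2π)))·exp(−(11.2−18.1)²/(2·1.2²)) = 0.332452·exp(-16.53125) = 2.19937e-08
0.0476722 / 0.00143856 ≈ 33.139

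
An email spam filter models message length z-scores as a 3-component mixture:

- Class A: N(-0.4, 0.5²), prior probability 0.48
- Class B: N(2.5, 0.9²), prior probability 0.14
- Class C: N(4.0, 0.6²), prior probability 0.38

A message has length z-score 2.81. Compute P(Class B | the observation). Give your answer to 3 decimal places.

Apply Bayes' rule: the posterior for each component is proportional to its prior times its likelihood at x.
Component likelihoods at x = 2.81:
  f_A = (1/(0.5·√(2π)))·exp(−(2.81−-0.4)²/(2·0.5²)) = 0.797885·exp(-20.60820) = 8.95184e-10
  f_B = (1/(0.9·√(2π)))·exp(−(2.81−2.5)²/(2·0.9²)) = 0.443269·exp(-0.05932) = 0.417739
  f_C = (1/(0.6·√(2π)))·exp(−(2.81−4.0)²/(2·0.6²)) = 0.664904·exp(-1.96681) = 0.0930221
Weight by the priors:
  π_A·f_A = 0.48 × 8.95184e-10 = 4.29689e-10
  π_B·f_B = 0.14 × 0.417739 = 0.0584834
  π_C·f_C = 0.38 × 0.0930221 = 0.0353484
Denominator: 4.29689e-10 + 0.0584834 + 0.0353484 = 0.0938318
Responsibility of Class B: 0.0584834 / 0.0938318 ≈ 0.623

0.623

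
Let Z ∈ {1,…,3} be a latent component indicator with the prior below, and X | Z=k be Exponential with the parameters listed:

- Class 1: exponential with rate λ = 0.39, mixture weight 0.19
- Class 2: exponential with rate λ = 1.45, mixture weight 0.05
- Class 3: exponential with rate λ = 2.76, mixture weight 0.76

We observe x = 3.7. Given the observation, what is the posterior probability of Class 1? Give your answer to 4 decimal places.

0.9768

Apply Bayes' rule: the posterior for each component is proportional to its prior times its likelihood at x.
Exponential densities:
  f_1 = 0.39·e^(−0.39·3.7) = 0.39·e^(−1.4430) = 0.092125
  f_2 = 1.45·e^(−1.45·3.7) = 1.45·e^(−5.3650) = 0.00678232
  f_3 = 2.76·e^(−2.76·3.7) = 2.76·e^(−10.2120) = 0.000101366
Multiply by the mixture weights:
  w_1·f_1 = 0.19 × 0.092125 = 0.0175038
  w_2·f_2 = 0.05 × 0.00678232 = 0.000339116
  w_3·f_3 = 0.76 × 0.000101366 = 7.70384e-05
Evidence: 0.0175038 + 0.000339116 + 7.70384e-05 = 0.0179199
Responsibility of Class 1: 0.0175038 / 0.0179199 ≈ 0.9768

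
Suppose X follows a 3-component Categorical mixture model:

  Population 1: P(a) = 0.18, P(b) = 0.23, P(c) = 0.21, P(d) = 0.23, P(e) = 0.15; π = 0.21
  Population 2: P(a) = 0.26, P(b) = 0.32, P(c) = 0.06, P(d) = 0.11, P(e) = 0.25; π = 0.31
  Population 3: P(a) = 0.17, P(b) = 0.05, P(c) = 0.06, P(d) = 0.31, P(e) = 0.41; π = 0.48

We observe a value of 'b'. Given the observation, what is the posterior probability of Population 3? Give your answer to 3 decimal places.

0.140

P(component k | x) = π_k·f_k(x) / marginal(x), where marginal(x) = Σ_j π_j·f_j(x).
Component likelihoods at x = 'b':
  f_1 = 0.23
  f_2 = 0.32
  f_3 = 0.05
Weight by the priors:
  π_1·f_1 = 0.21 × 0.23 = 0.0483
  π_2·f_2 = 0.31 × 0.32 = 0.0992
  π_3·f_3 = 0.48 × 0.05 = 0.024
Denominator: 0.0483 + 0.0992 + 0.024 = 0.1715
Responsibility of Population 3: 0.024 / 0.1715 ≈ 0.140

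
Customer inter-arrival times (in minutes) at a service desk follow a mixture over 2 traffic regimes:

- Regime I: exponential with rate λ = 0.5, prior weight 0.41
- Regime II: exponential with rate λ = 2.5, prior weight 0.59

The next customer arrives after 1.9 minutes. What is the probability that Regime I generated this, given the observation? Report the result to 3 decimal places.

0.861

Posterior ∝ prior × likelihood, so P(k | x) ∝ π_k f_k(x); normalise over all components.
Exponential densities:
  f_I = 0.193371
  f_II = 0.0216292
Prior × likelihood for each component:
  π_I·f_I = 0.41 × 0.193371 = 0.0792819
  π_II·f_II = 0.59 × 0.0216292 = 0.0127613
Evidence: 0.0792819 + 0.0127613 = 0.0920432
P(Regime I | data) ≈ 0.861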